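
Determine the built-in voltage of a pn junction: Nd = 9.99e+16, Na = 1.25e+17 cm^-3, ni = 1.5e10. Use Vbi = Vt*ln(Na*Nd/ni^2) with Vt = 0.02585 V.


Step 1: Compute Na*Nd/ni^2 = 1.25e+17 * 9.99e+16 / (1.5e10)^2 = 5.5500e+13
Step 2: ln(5.5500e+13) = 31.6474
Step 3: Vbi = 0.02585 * 31.6474 = 0.818 V

0.818


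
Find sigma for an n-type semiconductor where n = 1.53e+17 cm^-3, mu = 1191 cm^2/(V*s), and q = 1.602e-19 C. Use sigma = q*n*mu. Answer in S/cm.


Step 1: sigma = q * n * mu
Step 2: sigma = 1.602e-19 * 1.53e+17 * 1191
Step 3: sigma = 2.919e+01 S/cm

2.919e+01


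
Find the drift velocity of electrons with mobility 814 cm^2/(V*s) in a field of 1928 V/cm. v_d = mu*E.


Step 1: v_d = mu * E
Step 2: v_d = 814 * 1928 = 1569392
Step 3: v_d = 1.57e+06 cm/s

1.57e+06


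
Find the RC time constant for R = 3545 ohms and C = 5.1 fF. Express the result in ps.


Step 1: tau = R * C
Step 2: tau = 3545 * 5.1 fF = 3545 * 5.1e-15 F
Step 3: tau = 1.80795e-11 s = 18.0795 ps

18.0795


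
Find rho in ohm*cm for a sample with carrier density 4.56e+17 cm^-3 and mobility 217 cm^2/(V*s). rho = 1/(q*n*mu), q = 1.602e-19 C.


Step 1: sigma = q * n * mu = 1.602e-19 * 4.56e+17 * 217 = 1.58521e+01 S/cm
Step 2: rho = 1 / sigma = 1 / 1.58521e+01 = 0.06308 ohm*cm

0.06308


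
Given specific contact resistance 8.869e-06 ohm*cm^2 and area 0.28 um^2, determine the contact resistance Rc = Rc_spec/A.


Step 1: Convert area to cm^2: 0.28 um^2 = 2.8000e-09 cm^2
Step 2: Rc = Rc_spec / A = 8.869e-06 / 2.8000e-09
Step 3: Rc = 3.17e+03 ohms

3.17e+03


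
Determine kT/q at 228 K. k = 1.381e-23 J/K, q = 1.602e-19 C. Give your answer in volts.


Step 1: kT = 1.381e-23 * 228 = 3.14868e-21 J
Step 2: Vt = kT/q = 3.14868e-21 / 1.602e-19
Step 3: Vt = 0.01965 V

0.01965


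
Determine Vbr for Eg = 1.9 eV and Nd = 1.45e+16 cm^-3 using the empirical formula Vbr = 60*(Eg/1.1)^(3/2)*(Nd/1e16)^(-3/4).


Step 1: Eg/1.1 = 1.9/1.1 = 1.727273
Step 2: (Eg/1.1)^1.5 = 1.727273^1.5 = 2.270082
Step 3: (Nd/1e16)^(-0.75) = (1.45)^(-0.75) = 0.756788
Step 4: Vbr = 60 * 2.270082 * 0.756788 = 103.1 V

103.1


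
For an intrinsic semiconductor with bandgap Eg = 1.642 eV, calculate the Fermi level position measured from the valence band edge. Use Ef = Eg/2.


Step 1: For an intrinsic semiconductor, the Fermi level sits at midgap.
Step 2: Ef = Eg / 2 = 1.642 / 2 = 0.821 eV

0.821


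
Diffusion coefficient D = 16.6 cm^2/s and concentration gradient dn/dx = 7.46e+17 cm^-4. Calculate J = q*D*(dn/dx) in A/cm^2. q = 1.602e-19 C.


Step 1: J = q * D * (dn/dx)
Step 2: J = 1.602e-19 * 16.6 * 7.46e+17
Step 3: J = 1.98e+00 A/cm^2

1.98e+00


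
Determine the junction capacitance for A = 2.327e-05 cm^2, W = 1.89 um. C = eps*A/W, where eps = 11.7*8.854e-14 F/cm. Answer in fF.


Step 1: eps_Si = 11.7 * 8.854e-14 = 1.035918e-12 F/cm
Step 2: W in cm = 1.89 * 1e-4 = 1.89e-04 cm
Step 3: C = 1.035918e-12 * 2.327e-05 / 1.89e-04 = 1.275440e-13 F
Step 4: C = 127.54 fF

127.54


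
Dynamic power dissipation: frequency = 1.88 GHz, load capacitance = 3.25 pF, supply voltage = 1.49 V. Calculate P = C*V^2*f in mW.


Step 1: V^2 = 1.49^2 = 2.2201 V^2
Step 2: P = C*V^2*f = 3.25e-12 F * 2.2201 * 1.88e9 Hz
Step 3: P = 1.3564811e-02 W
Step 4: P = 13.565 mW

13.565


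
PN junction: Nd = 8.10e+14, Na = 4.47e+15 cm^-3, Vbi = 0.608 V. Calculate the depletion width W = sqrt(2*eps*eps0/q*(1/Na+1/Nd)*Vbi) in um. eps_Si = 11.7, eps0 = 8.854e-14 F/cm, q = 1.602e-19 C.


Step 1: 1/Na + 1/Nd = 1/4.47e+15 + 1/8.10e+14 = 1.45828e-15
Step 2: 2*eps*eps0/q = 2*11.7*8.854e-14/1.602e-19 = 1.293281e+07
Step 3: W^2 = 1.293281e+07 * 1.45828e-15 * 0.608 = 1.14667e-08
Step 4: W = sqrt(1.14667e-08) = 1.071e-04 cm = 1.071 um

1.071


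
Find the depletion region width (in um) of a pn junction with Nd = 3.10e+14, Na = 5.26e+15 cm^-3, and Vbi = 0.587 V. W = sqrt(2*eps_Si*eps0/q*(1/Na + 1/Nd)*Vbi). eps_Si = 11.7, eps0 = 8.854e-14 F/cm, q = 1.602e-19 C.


Step 1: 1/Na + 1/Nd = 1/5.26e+15 + 1/3.10e+14 = 3.41592e-15
Step 2: 2*eps*eps0/q = 2*11.7*8.854e-14/1.602e-19 = 1.293281e+07
Step 3: W^2 = 1.293281e+07 * 3.41592e-15 * 0.587 = 2.59322e-08
Step 4: W = sqrt(2.59322e-08) = 1.610e-04 cm = 1.61 um

1.61


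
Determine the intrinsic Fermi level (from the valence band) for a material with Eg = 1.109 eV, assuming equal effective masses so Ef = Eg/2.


Step 1: For an intrinsic semiconductor, the Fermi level sits at midgap.
Step 2: Ef = Eg / 2 = 1.109 / 2 = 0.5545 eV

0.5545


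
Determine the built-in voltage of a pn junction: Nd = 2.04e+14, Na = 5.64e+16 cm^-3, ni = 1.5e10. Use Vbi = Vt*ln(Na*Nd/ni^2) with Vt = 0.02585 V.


Step 1: Compute Na*Nd/ni^2 = 5.64e+16 * 2.04e+14 / (1.5e10)^2 = 5.1136e+10
Step 2: ln(5.1136e+10) = 24.6578
Step 3: Vbi = 0.02585 * 24.6578 = 0.637 V

0.637


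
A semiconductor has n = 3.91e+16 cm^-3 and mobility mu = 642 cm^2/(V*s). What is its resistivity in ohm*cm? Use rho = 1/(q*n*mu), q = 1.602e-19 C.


Step 1: sigma = q * n * mu = 1.602e-19 * 3.91e+16 * 642 = 4.02137e+00 S/cm
Step 2: rho = 1 / sigma = 1 / 4.02137e+00 = 0.2487 ohm*cm

0.2487


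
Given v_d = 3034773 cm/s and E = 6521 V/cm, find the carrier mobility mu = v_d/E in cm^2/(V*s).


Step 1: mu = v_d / E
Step 2: mu = 3034773 / 6521
Step 3: mu = 465.38 cm^2/(V*s)

465.38


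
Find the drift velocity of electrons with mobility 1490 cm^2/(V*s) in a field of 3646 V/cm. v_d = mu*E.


Step 1: v_d = mu * E
Step 2: v_d = 1490 * 3646 = 5432540
Step 3: v_d = 5.43e+06 cm/s

5.43e+06


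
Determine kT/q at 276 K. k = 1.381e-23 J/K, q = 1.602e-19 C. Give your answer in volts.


Step 1: kT = 1.381e-23 * 276 = 3.81156e-21 J
Step 2: Vt = kT/q = 3.81156e-21 / 1.602e-19
Step 3: Vt = 0.02379 V

0.02379


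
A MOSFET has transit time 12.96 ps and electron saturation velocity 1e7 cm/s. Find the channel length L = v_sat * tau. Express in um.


Step 1: tau in seconds = 12.96 ps * 1e-12 = 1.2960e-11 s
Step 2: L = v_sat * tau = 1e7 * 1.2960e-11 = 1.2960e-04 cm
Step 3: L in um = 1.2960e-04 * 1e4 = 1.296 um

1.296


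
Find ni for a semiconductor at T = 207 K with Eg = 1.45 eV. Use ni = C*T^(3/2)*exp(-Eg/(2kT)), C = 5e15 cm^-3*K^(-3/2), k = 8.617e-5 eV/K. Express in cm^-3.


Step 1: Compute kT = 8.617e-5 * 207 = 0.01783719 eV
Step 2: Exponent = -Eg/(2kT) = -1.45/(2*0.01783719) = -40.64542
Step 3: T^(3/2) = 207^1.5 = 2978.21
Step 4: ni = 5e15 * 2978.21 * exp(-40.64542) = 3.32e+01 cm^-3

3.32e+01


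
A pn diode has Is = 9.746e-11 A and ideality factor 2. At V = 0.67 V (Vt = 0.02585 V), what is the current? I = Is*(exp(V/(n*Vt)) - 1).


Step 1: V/(n*Vt) = 0.67/(2*0.02585) = 12.9594
Step 2: exp(12.9594) = 4.2481e+05
Step 3: I = 9.746e-11 * (4.2481e+05 - 1) = 4.14e-05 A

4.14e-05


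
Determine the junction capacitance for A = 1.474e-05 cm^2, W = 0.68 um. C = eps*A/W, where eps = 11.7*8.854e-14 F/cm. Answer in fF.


Step 1: eps_Si = 11.7 * 8.854e-14 = 1.035918e-12 F/cm
Step 2: W in cm = 0.68 * 1e-4 = 6.80e-05 cm
Step 3: C = 1.035918e-12 * 1.474e-05 / 6.80e-05 = 2.245505e-13 F
Step 4: C = 224.55 fF

224.55


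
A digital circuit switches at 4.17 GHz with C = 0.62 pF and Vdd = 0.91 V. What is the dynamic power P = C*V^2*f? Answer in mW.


Step 1: V^2 = 0.91^2 = 0.8281 V^2
Step 2: P = C*V^2*f = 0.62e-12 F * 0.8281 * 4.17e9 Hz
Step 3: P = 2.14096974e-03 W
Step 4: P = 2.141 mW

2.141


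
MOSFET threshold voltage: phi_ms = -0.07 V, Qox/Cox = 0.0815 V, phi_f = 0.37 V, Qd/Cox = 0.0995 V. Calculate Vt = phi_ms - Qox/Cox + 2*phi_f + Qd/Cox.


Step 1: Vt = phi_ms - Qox/Cox + 2*phi_f + Qd/Cox
Step 2: Vt = -0.07 - 0.0815 + 2*0.37 + 0.0995
Step 3: Vt = -0.07 - 0.0815 + 0.74 + 0.0995
Step 4: Vt = 0.688 V

0.688


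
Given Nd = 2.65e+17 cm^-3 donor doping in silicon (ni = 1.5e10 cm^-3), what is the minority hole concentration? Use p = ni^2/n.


Step 1: Since Nd >> ni, n ≈ Nd = 2.65e+17 cm^-3
Step 2: p = ni^2 / n = (1.5e10)^2 / 2.65e+17
Step 3: p = 2.25e20 / 2.65e+17 = 8.49e+02 cm^-3

8.49e+02


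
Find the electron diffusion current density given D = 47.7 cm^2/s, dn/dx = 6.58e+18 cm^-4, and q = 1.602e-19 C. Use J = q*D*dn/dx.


Step 1: J = q * D * (dn/dx)
Step 2: J = 1.602e-19 * 47.7 * 6.58e+18
Step 3: J = 5.03e+01 A/cm^2

5.03e+01


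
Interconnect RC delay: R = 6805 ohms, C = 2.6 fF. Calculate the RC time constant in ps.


Step 1: tau = R * C
Step 2: tau = 6805 * 2.6 fF = 6805 * 2.6e-15 F
Step 3: tau = 1.7693e-11 s = 17.693 ps

17.693


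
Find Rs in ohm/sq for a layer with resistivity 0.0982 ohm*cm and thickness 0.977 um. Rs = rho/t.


Step 1: Convert thickness to cm: t = 0.977 um = 9.7700e-05 cm
Step 2: Rs = rho / t = 0.0982 / 9.7700e-05
Step 3: Rs = 1005.1 ohm/sq

1005.1


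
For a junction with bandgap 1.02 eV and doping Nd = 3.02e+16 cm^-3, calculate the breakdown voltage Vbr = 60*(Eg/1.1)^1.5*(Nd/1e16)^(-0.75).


Step 1: Eg/1.1 = 1.02/1.1 = 0.927273
Step 2: (Eg/1.1)^1.5 = 0.927273^1.5 = 0.892918
Step 3: (Nd/1e16)^(-0.75) = (3.02)^(-0.75) = 0.436511
Step 4: Vbr = 60 * 0.892918 * 0.436511 = 23.4 V

23.4


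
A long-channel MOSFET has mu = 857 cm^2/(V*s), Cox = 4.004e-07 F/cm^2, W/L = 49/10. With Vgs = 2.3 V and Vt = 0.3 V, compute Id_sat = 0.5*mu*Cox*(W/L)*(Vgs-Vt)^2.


Step 1: Overdrive voltage Vov = Vgs - Vt = 2.3 - 0.3 = 2.0 V
Step 2: W/L = 49/10 = 4.9
Step 3: Id = 0.5 * 857 * 4.004e-07 * 4.9 * 2.0^2
Step 4: Id = 3.36e-03 A

3.36e-03


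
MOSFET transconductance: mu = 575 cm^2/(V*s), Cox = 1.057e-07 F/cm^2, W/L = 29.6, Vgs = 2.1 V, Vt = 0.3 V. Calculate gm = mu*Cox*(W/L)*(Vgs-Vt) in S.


Step 1: Vov = Vgs - Vt = 2.1 - 0.3 = 1.8 V
Step 2: gm = mu * Cox * (W/L) * Vov
Step 3: gm = 575 * 1.057e-07 * 29.6 * 1.8 = 3.24e-03 S

3.24e-03


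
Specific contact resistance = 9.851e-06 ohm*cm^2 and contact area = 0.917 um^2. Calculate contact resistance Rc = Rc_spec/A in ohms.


Step 1: Convert area to cm^2: 0.917 um^2 = 9.1700e-09 cm^2
Step 2: Rc = Rc_spec / A = 9.851e-06 / 9.1700e-09
Step 3: Rc = 1.07e+03 ohms

1.07e+03


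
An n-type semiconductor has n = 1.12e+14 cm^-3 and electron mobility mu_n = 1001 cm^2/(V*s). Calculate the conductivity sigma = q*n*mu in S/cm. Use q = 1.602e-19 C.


Step 1: sigma = q * n * mu
Step 2: sigma = 1.602e-19 * 1.12e+14 * 1001
Step 3: sigma = 1.796e-02 S/cm

1.796e-02


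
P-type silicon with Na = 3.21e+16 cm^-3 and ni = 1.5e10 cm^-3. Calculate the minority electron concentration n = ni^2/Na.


Step 1: Majority hole concentration p ≈ Na = 3.21e+16 cm^-3
Step 2: n = ni^2 / Na = (1.5e10)^2 / 3.21e+16
Step 3: n = 7.01e+03 cm^-3

7.01e+03


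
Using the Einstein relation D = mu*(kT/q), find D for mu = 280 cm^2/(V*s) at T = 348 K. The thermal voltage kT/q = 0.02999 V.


Step 1: D = mu * (kT/q)
Step 2: D = 280 * 0.02999
Step 3: D = 8.4 cm^2/s

8.4


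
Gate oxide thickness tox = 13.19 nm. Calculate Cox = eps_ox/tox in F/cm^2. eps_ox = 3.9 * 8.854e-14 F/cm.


Step 1: eps_ox = 3.9 * 8.854e-14 = 3.45306e-13 F/cm
Step 2: tox in cm = 13.19 nm * 1e-7 = 1.3190e-06 cm
Step 3: Cox = 3.45306e-13 / 1.3190e-06 = 2.62e-07 F/cm^2

2.62e-07


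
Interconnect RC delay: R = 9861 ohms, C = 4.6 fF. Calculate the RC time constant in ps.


Step 1: tau = R * C
Step 2: tau = 9861 * 4.6 fF = 9861 * 4.6e-15 F
Step 3: tau = 4.53606e-11 s = 45.3606 ps

45.3606


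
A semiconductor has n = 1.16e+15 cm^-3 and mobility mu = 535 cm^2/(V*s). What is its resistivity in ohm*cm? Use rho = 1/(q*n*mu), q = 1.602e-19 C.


Step 1: sigma = q * n * mu = 1.602e-19 * 1.16e+15 * 535 = 9.94201e-02 S/cm
Step 2: rho = 1 / sigma = 1 / 9.94201e-02 = 10.06 ohm*cm

10.06


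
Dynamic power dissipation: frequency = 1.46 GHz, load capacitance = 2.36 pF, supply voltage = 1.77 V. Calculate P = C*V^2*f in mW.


Step 1: V^2 = 1.77^2 = 3.1329 V^2
Step 2: P = C*V^2*f = 2.36e-12 F * 3.1329 * 1.46e9 Hz
Step 3: P = 1.079472024e-02 W
Step 4: P = 10.795 mW

10.795


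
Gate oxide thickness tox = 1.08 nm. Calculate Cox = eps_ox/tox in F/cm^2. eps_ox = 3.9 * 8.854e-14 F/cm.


Step 1: eps_ox = 3.9 * 8.854e-14 = 3.45306e-13 F/cm
Step 2: tox in cm = 1.08 nm * 1e-7 = 1.0800e-07 cm
Step 3: Cox = 3.45306e-13 / 1.0800e-07 = 3.20e-06 F/cm^2

3.20e-06


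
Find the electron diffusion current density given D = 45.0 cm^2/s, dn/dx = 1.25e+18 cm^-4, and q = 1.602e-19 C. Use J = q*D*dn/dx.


Step 1: J = q * D * (dn/dx)
Step 2: J = 1.602e-19 * 45.0 * 1.25e+18
Step 3: J = 9.01e+00 A/cm^2

9.01e+00


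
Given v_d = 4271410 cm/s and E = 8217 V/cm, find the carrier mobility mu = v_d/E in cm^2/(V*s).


Step 1: mu = v_d / E
Step 2: mu = 4271410 / 8217
Step 3: mu = 519.83 cm^2/(V*s)

519.83


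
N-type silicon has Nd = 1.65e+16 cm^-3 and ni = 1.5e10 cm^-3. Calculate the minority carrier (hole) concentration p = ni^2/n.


Step 1: Since Nd >> ni, n ≈ Nd = 1.65e+16 cm^-3
Step 2: p = ni^2 / n = (1.5e10)^2 / 1.65e+16
Step 3: p = 2.25e20 / 1.65e+16 = 1.36e+04 cm^-3

1.36e+04


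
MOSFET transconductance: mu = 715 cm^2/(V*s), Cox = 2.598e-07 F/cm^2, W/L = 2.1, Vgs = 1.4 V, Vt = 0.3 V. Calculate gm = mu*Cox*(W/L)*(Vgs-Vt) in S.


Step 1: Vov = Vgs - Vt = 1.4 - 0.3 = 1.1 V
Step 2: gm = mu * Cox * (W/L) * Vov
Step 3: gm = 715 * 2.598e-07 * 2.1 * 1.1 = 4.29e-04 S

4.29e-04


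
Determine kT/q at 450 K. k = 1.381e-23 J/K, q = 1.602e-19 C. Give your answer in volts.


Step 1: kT = 1.381e-23 * 450 = 6.2145e-21 J
Step 2: Vt = kT/q = 6.2145e-21 / 1.602e-19
Step 3: Vt = 0.03879 V

0.03879


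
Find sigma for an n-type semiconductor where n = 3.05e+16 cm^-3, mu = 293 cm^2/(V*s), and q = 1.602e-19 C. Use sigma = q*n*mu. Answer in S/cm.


Step 1: sigma = q * n * mu
Step 2: sigma = 1.602e-19 * 3.05e+16 * 293
Step 3: sigma = 1.432e+00 S/cm

1.432e+00


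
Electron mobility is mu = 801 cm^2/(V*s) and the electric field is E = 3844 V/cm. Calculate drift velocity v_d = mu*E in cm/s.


Step 1: v_d = mu * E
Step 2: v_d = 801 * 3844 = 3079044
Step 3: v_d = 3.08e+06 cm/s

3.08e+06


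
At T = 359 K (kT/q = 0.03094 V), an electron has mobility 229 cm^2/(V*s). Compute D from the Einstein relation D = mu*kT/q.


Step 1: D = mu * (kT/q)
Step 2: D = 229 * 0.03094
Step 3: D = 7.09 cm^2/s

7.09


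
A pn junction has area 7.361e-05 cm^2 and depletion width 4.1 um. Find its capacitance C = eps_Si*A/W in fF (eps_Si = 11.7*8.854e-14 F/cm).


Step 1: eps_Si = 11.7 * 8.854e-14 = 1.035918e-12 F/cm
Step 2: W in cm = 4.1 * 1e-4 = 4.10e-04 cm
Step 3: C = 1.035918e-12 * 7.361e-05 / 4.10e-04 = 1.859852e-13 F
Step 4: C = 185.99 fF

185.99


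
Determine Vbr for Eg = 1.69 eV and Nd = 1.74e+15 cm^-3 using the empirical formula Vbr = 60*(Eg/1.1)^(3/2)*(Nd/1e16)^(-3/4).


Step 1: Eg/1.1 = 1.69/1.1 = 1.536364
Step 2: (Eg/1.1)^1.5 = 1.536364^1.5 = 1.904326
Step 3: (Nd/1e16)^(-0.75) = (0.174)^(-0.75) = 3.711830
Step 4: Vbr = 60 * 1.904326 * 3.711830 = 424.1 V

424.1


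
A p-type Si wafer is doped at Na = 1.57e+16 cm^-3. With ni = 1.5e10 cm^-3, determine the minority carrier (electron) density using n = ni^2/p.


Step 1: Majority hole concentration p ≈ Na = 1.57e+16 cm^-3
Step 2: n = ni^2 / Na = (1.5e10)^2 / 1.57e+16
Step 3: n = 1.43e+04 cm^-3

1.43e+04


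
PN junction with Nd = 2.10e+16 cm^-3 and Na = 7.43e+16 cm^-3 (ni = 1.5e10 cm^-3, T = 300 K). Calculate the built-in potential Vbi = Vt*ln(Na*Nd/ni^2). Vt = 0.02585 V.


Step 1: Compute Na*Nd/ni^2 = 7.43e+16 * 2.10e+16 / (1.5e10)^2 = 6.9347e+12
Step 2: ln(6.9347e+12) = 29.5676
Step 3: Vbi = 0.02585 * 29.5676 = 0.764 V

0.764


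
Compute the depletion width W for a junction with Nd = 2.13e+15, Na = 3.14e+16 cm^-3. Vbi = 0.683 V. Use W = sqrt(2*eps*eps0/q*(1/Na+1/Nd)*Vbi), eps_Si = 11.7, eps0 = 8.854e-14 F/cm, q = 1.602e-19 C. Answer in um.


Step 1: 1/Na + 1/Nd = 1/3.14e+16 + 1/2.13e+15 = 5.01331e-16
Step 2: 2*eps*eps0/q = 2*11.7*8.854e-14/1.602e-19 = 1.293281e+07
Step 3: W^2 = 1.293281e+07 * 5.01331e-16 * 0.683 = 4.42831e-09
Step 4: W = sqrt(4.42831e-09) = 6.655e-05 cm = 0.6655 um

0.6655


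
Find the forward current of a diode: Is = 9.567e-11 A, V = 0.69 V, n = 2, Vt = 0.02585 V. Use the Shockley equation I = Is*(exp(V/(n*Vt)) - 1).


Step 1: V/(n*Vt) = 0.69/(2*0.02585) = 13.3462
Step 2: exp(13.3462) = 6.2543e+05
Step 3: I = 9.567e-11 * (6.2543e+05 - 1) = 5.98e-05 A

5.98e-05


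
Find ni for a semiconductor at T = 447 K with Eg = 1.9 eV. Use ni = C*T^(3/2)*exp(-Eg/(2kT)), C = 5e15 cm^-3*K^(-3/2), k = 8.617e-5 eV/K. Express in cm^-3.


Step 1: Compute kT = 8.617e-5 * 447 = 0.03851799 eV
Step 2: Exponent = -Eg/(2kT) = -1.9/(2*0.03851799) = -24.66380
Step 3: T^(3/2) = 447^1.5 = 9450.64
Step 4: ni = 5e15 * 9450.64 * exp(-24.66380) = 9.18e+08 cm^-3

9.18e+08


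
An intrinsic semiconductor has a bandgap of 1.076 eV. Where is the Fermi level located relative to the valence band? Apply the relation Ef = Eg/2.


Step 1: For an intrinsic semiconductor, the Fermi level sits at midgap.
Step 2: Ef = Eg / 2 = 1.076 / 2 = 0.538 eV

0.538


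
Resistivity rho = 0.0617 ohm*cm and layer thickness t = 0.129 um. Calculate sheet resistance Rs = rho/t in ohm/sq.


Step 1: Convert thickness to cm: t = 0.129 um = 1.2900e-05 cm
Step 2: Rs = rho / t = 0.0617 / 1.2900e-05
Step 3: Rs = 4782.9 ohm/sq

4782.9


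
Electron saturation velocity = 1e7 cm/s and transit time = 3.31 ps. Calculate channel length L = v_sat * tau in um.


Step 1: tau in seconds = 3.31 ps * 1e-12 = 3.3100e-12 s
Step 2: L = v_sat * tau = 1e7 * 3.3100e-12 = 3.3100e-05 cm
Step 3: L in um = 3.3100e-05 * 1e4 = 0.331 um

0.331


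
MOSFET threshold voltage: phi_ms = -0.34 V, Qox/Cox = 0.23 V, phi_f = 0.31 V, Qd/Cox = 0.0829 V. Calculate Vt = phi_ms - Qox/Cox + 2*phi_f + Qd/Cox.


Step 1: Vt = phi_ms - Qox/Cox + 2*phi_f + Qd/Cox
Step 2: Vt = -0.34 - 0.23 + 2*0.31 + 0.0829
Step 3: Vt = -0.34 - 0.23 + 0.62 + 0.0829
Step 4: Vt = 0.1329 V

0.1329


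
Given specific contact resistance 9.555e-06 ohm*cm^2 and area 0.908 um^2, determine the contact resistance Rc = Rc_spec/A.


Step 1: Convert area to cm^2: 0.908 um^2 = 9.0800e-09 cm^2
Step 2: Rc = Rc_spec / A = 9.555e-06 / 9.0800e-09
Step 3: Rc = 1.05e+03 ohms

1.05e+03


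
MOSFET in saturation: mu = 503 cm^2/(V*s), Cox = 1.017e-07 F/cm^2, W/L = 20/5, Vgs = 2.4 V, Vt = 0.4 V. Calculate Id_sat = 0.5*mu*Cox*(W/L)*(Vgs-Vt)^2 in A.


Step 1: Overdrive voltage Vov = Vgs - Vt = 2.4 - 0.4 = 2.0 V
Step 2: W/L = 20/5 = 4
Step 3: Id = 0.5 * 503 * 1.017e-07 * 4 * 2.0^2
Step 4: Id = 4.09e-04 A

4.09e-04


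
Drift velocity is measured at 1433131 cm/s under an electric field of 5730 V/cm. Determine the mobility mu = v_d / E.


Step 1: mu = v_d / E
Step 2: mu = 1433131 / 5730
Step 3: mu = 250.11 cm^2/(V*s)

250.11


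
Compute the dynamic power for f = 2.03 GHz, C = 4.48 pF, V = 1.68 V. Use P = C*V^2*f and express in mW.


Step 1: V^2 = 1.68^2 = 2.8224 V^2
Step 2: P = C*V^2*f = 4.48e-12 F * 2.8224 * 2.03e9 Hz
Step 3: P = 2.566803456e-02 W
Step 4: P = 25.668 mW

25.668


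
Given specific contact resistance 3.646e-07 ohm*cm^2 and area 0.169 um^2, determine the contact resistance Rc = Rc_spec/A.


Step 1: Convert area to cm^2: 0.169 um^2 = 1.6900e-09 cm^2
Step 2: Rc = Rc_spec / A = 3.646e-07 / 1.6900e-09
Step 3: Rc = 2.16e+02 ohms

2.16e+02


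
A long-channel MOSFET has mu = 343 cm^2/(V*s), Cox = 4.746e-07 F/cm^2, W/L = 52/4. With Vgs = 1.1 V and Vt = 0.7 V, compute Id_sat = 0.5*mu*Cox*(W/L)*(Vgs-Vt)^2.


Step 1: Overdrive voltage Vov = Vgs - Vt = 1.1 - 0.7 = 0.4 V
Step 2: W/L = 52/4 = 13
Step 3: Id = 0.5 * 343 * 4.746e-07 * 13 * 0.4^2
Step 4: Id = 1.69e-04 A

1.69e-04


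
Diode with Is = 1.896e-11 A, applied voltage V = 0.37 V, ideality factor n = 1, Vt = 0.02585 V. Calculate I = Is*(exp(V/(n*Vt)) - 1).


Step 1: V/(n*Vt) = 0.37/(1*0.02585) = 14.3133
Step 2: exp(14.3133) = 1.6451e+06
Step 3: I = 1.896e-11 * (1.6451e+06 - 1) = 3.12e-05 A

3.12e-05


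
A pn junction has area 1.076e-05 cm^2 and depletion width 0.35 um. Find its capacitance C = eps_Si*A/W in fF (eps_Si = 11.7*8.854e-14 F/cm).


Step 1: eps_Si = 11.7 * 8.854e-14 = 1.035918e-12 F/cm
Step 2: W in cm = 0.35 * 1e-4 = 3.50e-05 cm
Step 3: C = 1.035918e-12 * 1.076e-05 / 3.50e-05 = 3.184708e-13 F
Step 4: C = 318.47 fF

318.47


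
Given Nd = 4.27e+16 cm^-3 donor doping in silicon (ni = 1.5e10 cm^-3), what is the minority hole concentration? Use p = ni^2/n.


Step 1: Since Nd >> ni, n ≈ Nd = 4.27e+16 cm^-3
Step 2: p = ni^2 / n = (1.5e10)^2 / 4.27e+16
Step 3: p = 2.25e20 / 4.27e+16 = 5.27e+03 cm^-3

5.27e+03


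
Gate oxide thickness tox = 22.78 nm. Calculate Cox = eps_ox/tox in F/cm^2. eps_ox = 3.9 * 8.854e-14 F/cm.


Step 1: eps_ox = 3.9 * 8.854e-14 = 3.45306e-13 F/cm
Step 2: tox in cm = 22.78 nm * 1e-7 = 2.2780e-06 cm
Step 3: Cox = 3.45306e-13 / 2.2780e-06 = 1.52e-07 F/cm^2

1.52e-07


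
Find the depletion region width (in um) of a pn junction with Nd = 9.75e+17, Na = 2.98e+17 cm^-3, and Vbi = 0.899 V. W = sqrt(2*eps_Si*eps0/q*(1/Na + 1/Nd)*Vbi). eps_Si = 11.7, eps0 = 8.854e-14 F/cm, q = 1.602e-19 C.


Step 1: 1/Na + 1/Nd = 1/2.98e+17 + 1/9.75e+17 = 4.38135e-18
Step 2: 2*eps*eps0/q = 2*11.7*8.854e-14/1.602e-19 = 1.293281e+07
Step 3: W^2 = 1.293281e+07 * 4.38135e-18 * 0.899 = 5.09402e-11
Step 4: W = sqrt(5.09402e-11) = 7.137e-06 cm = 0.07137 um

0.07137


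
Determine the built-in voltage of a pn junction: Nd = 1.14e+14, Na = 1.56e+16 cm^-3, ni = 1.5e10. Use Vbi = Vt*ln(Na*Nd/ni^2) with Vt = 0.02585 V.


Step 1: Compute Na*Nd/ni^2 = 1.56e+16 * 1.14e+14 / (1.5e10)^2 = 7.9040e+09
Step 2: ln(7.9040e+09) = 22.7906
Step 3: Vbi = 0.02585 * 22.7906 = 0.589 V

0.589


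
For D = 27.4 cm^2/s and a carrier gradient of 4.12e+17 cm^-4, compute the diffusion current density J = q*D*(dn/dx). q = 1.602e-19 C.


Step 1: J = q * D * (dn/dx)
Step 2: J = 1.602e-19 * 27.4 * 4.12e+17
Step 3: J = 1.81e+00 A/cm^2

1.81e+00


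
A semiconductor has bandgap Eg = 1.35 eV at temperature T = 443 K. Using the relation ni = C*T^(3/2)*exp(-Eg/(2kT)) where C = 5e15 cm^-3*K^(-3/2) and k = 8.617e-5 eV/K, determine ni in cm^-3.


Step 1: Compute kT = 8.617e-5 * 443 = 0.03817331 eV
Step 2: Exponent = -Eg/(2kT) = -1.35/(2*0.03817331) = -17.68251
Step 3: T^(3/2) = 443^1.5 = 9324.07
Step 4: ni = 5e15 * 9324.07 * exp(-17.68251) = 9.75e+11 cm^-3

9.75e+11


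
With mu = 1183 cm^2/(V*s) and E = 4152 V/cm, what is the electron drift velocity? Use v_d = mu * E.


Step 1: v_d = mu * E
Step 2: v_d = 1183 * 4152 = 4911816
Step 3: v_d = 4.91e+06 cm/s

4.91e+06


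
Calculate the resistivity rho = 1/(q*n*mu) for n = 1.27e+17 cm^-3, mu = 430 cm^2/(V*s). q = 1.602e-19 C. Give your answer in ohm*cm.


Step 1: sigma = q * n * mu = 1.602e-19 * 1.27e+17 * 430 = 8.74852e+00 S/cm
Step 2: rho = 1 / sigma = 1 / 8.74852e+00 = 0.1143 ohm*cm

0.1143


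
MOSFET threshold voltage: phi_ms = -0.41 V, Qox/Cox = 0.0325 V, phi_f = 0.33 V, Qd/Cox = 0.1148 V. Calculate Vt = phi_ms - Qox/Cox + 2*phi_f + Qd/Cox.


Step 1: Vt = phi_ms - Qox/Cox + 2*phi_f + Qd/Cox
Step 2: Vt = -0.41 - 0.0325 + 2*0.33 + 0.1148
Step 3: Vt = -0.41 - 0.0325 + 0.66 + 0.1148
Step 4: Vt = 0.3323 V

0.3323


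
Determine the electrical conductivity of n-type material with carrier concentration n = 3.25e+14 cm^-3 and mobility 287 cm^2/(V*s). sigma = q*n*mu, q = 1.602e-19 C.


Step 1: sigma = q * n * mu
Step 2: sigma = 1.602e-19 * 3.25e+14 * 287
Step 3: sigma = 1.494e-02 S/cm

1.494e-02


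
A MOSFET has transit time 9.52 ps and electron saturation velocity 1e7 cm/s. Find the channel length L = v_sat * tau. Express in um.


Step 1: tau in seconds = 9.52 ps * 1e-12 = 9.5200e-12 s
Step 2: L = v_sat * tau = 1e7 * 9.5200e-12 = 9.5200e-05 cm
Step 3: L in um = 9.5200e-05 * 1e4 = 0.952 um

0.952


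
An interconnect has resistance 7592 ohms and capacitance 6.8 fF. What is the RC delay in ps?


Step 1: tau = R * C
Step 2: tau = 7592 * 6.8 fF = 7592 * 6.8e-15 F
Step 3: tau = 5.16256e-11 s = 51.6256 ps

51.6256


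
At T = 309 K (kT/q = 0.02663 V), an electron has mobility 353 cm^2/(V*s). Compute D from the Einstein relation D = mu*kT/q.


Step 1: D = mu * (kT/q)
Step 2: D = 353 * 0.02663
Step 3: D = 9.4 cm^2/s

9.4


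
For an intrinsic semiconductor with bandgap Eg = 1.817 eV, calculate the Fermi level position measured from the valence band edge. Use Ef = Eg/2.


Step 1: For an intrinsic semiconductor, the Fermi level sits at midgap.
Step 2: Ef = Eg / 2 = 1.817 / 2 = 0.9085 eV

0.9085


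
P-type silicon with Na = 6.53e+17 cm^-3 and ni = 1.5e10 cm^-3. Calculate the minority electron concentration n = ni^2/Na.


Step 1: Majority hole concentration p ≈ Na = 6.53e+17 cm^-3
Step 2: n = ni^2 / Na = (1.5e10)^2 / 6.53e+17
Step 3: n = 3.45e+02 cm^-3

3.45e+02


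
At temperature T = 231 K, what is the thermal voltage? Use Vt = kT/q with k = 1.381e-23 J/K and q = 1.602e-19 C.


Step 1: kT = 1.381e-23 * 231 = 3.19011e-21 J
Step 2: Vt = kT/q = 3.19011e-21 / 1.602e-19
Step 3: Vt = 0.01991 V

0.01991


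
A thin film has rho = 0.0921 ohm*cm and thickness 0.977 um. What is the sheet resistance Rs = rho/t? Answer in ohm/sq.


Step 1: Convert thickness to cm: t = 0.977 um = 9.7700e-05 cm
Step 2: Rs = rho / t = 0.0921 / 9.7700e-05
Step 3: Rs = 942.7 ohm/sq

942.7


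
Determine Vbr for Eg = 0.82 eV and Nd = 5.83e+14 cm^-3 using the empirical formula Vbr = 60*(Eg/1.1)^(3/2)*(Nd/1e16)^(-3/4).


Step 1: Eg/1.1 = 0.82/1.1 = 0.745455
Step 2: (Eg/1.1)^1.5 = 0.745455^1.5 = 0.643624
Step 3: (Nd/1e16)^(-0.75) = (0.0583)^(-0.75) = 8.428467
Step 4: Vbr = 60 * 0.643624 * 8.428467 = 325.5 V

325.5


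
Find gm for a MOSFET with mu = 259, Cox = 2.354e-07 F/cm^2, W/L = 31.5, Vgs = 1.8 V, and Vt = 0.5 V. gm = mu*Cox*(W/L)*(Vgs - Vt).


Step 1: Vov = Vgs - Vt = 1.8 - 0.5 = 1.3 V
Step 2: gm = mu * Cox * (W/L) * Vov
Step 3: gm = 259 * 2.354e-07 * 31.5 * 1.3 = 2.50e-03 S

2.50e-03


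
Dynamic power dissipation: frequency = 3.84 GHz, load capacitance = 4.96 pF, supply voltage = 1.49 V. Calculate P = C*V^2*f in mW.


Step 1: V^2 = 1.49^2 = 2.2201 V^2
Step 2: P = C*V^2*f = 4.96e-12 F * 2.2201 * 3.84e9 Hz
Step 3: P = 4.228491264e-02 W
Step 4: P = 42.285 mW

42.285


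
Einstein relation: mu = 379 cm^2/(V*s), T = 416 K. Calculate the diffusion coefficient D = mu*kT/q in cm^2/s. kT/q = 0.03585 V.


Step 1: D = mu * (kT/q)
Step 2: D = 379 * 0.03585
Step 3: D = 13.59 cm^2/s

13.59


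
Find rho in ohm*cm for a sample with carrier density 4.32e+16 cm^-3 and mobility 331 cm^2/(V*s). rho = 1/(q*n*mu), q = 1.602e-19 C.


Step 1: sigma = q * n * mu = 1.602e-19 * 4.32e+16 * 331 = 2.29073e+00 S/cm
Step 2: rho = 1 / sigma = 1 / 2.29073e+00 = 0.4365 ohm*cm

0.4365


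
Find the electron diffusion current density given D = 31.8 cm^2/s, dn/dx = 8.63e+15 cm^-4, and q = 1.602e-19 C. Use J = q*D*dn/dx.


Step 1: J = q * D * (dn/dx)
Step 2: J = 1.602e-19 * 31.8 * 8.63e+15
Step 3: J = 4.40e-02 A/cm^2

4.40e-02


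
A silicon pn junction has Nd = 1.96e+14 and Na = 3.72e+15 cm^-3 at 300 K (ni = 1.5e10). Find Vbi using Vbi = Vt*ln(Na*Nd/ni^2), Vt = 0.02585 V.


Step 1: Compute Na*Nd/ni^2 = 3.72e+15 * 1.96e+14 / (1.5e10)^2 = 3.2405e+09
Step 2: ln(3.2405e+09) = 21.8990
Step 3: Vbi = 0.02585 * 21.8990 = 0.566 V

0.566


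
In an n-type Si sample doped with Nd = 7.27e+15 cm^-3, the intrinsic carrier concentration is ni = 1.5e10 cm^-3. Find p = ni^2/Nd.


Step 1: Since Nd >> ni, n ≈ Nd = 7.27e+15 cm^-3
Step 2: p = ni^2 / n = (1.5e10)^2 / 7.27e+15
Step 3: p = 2.25e20 / 7.27e+15 = 3.09e+04 cm^-3

3.09e+04


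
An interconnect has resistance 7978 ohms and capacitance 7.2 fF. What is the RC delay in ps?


Step 1: tau = R * C
Step 2: tau = 7978 * 7.2 fF = 7978 * 7.2e-15 F
Step 3: tau = 5.74416e-11 s = 57.4416 ps

57.4416


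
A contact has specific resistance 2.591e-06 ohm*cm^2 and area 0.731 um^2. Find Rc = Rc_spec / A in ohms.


Step 1: Convert area to cm^2: 0.731 um^2 = 7.3100e-09 cm^2
Step 2: Rc = Rc_spec / A = 2.591e-06 / 7.3100e-09
Step 3: Rc = 3.54e+02 ohms

3.54e+02


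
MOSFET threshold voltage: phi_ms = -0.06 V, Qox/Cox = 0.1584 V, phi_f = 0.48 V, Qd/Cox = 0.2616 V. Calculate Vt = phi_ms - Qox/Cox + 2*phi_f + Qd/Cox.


Step 1: Vt = phi_ms - Qox/Cox + 2*phi_f + Qd/Cox
Step 2: Vt = -0.06 - 0.1584 + 2*0.48 + 0.2616
Step 3: Vt = -0.06 - 0.1584 + 0.96 + 0.2616
Step 4: Vt = 1.0032 V

1.0032


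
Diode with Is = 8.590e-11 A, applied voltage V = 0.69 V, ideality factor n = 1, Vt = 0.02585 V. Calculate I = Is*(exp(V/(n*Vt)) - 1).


Step 1: V/(n*Vt) = 0.69/(1*0.02585) = 26.6925
Step 2: exp(26.6925) = 3.9121e+11
Step 3: I = 8.590e-11 * (3.9121e+11 - 1) = 3.36e+01 A

3.36e+01


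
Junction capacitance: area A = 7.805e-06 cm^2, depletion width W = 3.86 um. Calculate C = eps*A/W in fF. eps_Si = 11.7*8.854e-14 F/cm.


Step 1: eps_Si = 11.7 * 8.854e-14 = 1.035918e-12 F/cm
Step 2: W in cm = 3.86 * 1e-4 = 3.86e-04 cm
Step 3: C = 1.035918e-12 * 7.805e-06 / 3.86e-04 = 2.094648e-14 F
Step 4: C = 20.95 fF

20.95


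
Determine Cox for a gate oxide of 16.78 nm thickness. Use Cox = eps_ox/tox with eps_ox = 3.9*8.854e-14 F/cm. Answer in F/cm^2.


Step 1: eps_ox = 3.9 * 8.854e-14 = 3.45306e-13 F/cm
Step 2: tox in cm = 16.78 nm * 1e-7 = 1.6780e-06 cm
Step 3: Cox = 3.45306e-13 / 1.6780e-06 = 2.06e-07 F/cm^2

2.06e-07


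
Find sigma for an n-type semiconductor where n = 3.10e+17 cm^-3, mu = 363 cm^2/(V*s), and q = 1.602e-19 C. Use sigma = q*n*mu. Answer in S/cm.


Step 1: sigma = q * n * mu
Step 2: sigma = 1.602e-19 * 3.10e+17 * 363
Step 3: sigma = 1.803e+01 S/cm

1.803e+01


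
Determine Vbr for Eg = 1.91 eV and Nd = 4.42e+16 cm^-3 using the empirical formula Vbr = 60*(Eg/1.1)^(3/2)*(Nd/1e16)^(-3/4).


Step 1: Eg/1.1 = 1.91/1.1 = 1.736364
Step 2: (Eg/1.1)^1.5 = 1.736364^1.5 = 2.288027
Step 3: (Nd/1e16)^(-0.75) = (4.42)^(-0.75) = 0.328045
Step 4: Vbr = 60 * 2.288027 * 0.328045 = 45.0 V

45.0


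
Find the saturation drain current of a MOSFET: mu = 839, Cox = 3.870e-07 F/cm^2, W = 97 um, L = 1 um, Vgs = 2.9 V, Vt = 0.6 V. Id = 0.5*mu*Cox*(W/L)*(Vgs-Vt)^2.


Step 1: Overdrive voltage Vov = Vgs - Vt = 2.9 - 0.6 = 2.3 V
Step 2: W/L = 97/1 = 97
Step 3: Id = 0.5 * 839 * 3.870e-07 * 97 * 2.3^2
Step 4: Id = 8.33e-02 A

8.33e-02


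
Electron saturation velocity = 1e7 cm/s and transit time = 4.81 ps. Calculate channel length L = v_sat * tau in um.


Step 1: tau in seconds = 4.81 ps * 1e-12 = 4.8100e-12 s
Step 2: L = v_sat * tau = 1e7 * 4.8100e-12 = 4.8100e-05 cm
Step 3: L in um = 4.8100e-05 * 1e4 = 0.481 um

0.481


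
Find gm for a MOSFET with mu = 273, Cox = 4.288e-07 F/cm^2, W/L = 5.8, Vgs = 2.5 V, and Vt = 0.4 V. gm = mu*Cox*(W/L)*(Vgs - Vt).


Step 1: Vov = Vgs - Vt = 2.5 - 0.4 = 2.1 V
Step 2: gm = mu * Cox * (W/L) * Vov
Step 3: gm = 273 * 4.288e-07 * 5.8 * 2.1 = 1.43e-03 S

1.43e-03


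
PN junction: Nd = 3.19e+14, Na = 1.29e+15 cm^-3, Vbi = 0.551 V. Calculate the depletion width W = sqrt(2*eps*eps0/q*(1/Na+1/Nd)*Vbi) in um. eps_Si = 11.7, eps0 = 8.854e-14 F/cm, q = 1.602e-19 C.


Step 1: 1/Na + 1/Nd = 1/1.29e+15 + 1/3.19e+14 = 3.90999e-15
Step 2: 2*eps*eps0/q = 2*11.7*8.854e-14/1.602e-19 = 1.293281e+07
Step 3: W^2 = 1.293281e+07 * 3.90999e-15 * 0.551 = 2.78625e-08
Step 4: W = sqrt(2.78625e-08) = 1.669e-04 cm = 1.669 um

1.669


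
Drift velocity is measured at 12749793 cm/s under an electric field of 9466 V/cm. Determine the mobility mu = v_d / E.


Step 1: mu = v_d / E
Step 2: mu = 12749793 / 9466
Step 3: mu = 1346.9 cm^2/(V*s)

1346.9


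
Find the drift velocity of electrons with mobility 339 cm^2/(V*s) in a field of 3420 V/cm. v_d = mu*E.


Step 1: v_d = mu * E
Step 2: v_d = 339 * 3420 = 1159380
Step 3: v_d = 1.16e+06 cm/s

1.16e+06


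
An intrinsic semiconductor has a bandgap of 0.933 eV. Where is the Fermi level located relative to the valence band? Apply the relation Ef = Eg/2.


Step 1: For an intrinsic semiconductor, the Fermi level sits at midgap.
Step 2: Ef = Eg / 2 = 0.933 / 2 = 0.4665 eV

0.4665


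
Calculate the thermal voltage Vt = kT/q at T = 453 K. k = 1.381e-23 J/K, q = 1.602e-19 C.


Step 1: kT = 1.381e-23 * 453 = 6.25593e-21 J
Step 2: Vt = kT/q = 6.25593e-21 / 1.602e-19
Step 3: Vt = 0.03905 V

0.03905


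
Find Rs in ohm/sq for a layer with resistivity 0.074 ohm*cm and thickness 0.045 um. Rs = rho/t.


Step 1: Convert thickness to cm: t = 0.045 um = 4.5000e-06 cm
Step 2: Rs = rho / t = 0.074 / 4.5000e-06
Step 3: Rs = 16444.4 ohm/sq

16444.4


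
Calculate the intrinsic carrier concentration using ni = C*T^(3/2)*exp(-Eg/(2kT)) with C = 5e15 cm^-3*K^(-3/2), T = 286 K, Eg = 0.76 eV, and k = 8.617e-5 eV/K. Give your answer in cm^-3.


Step 1: Compute kT = 8.617e-5 * 286 = 0.02464462 eV
Step 2: Exponent = -Eg/(2kT) = -0.76/(2*0.02464462) = -15.41919
Step 3: T^(3/2) = 286^1.5 = 4836.70
Step 4: ni = 5e15 * 4836.70 * exp(-15.41919) = 4.86e+12 cm^-3

4.86e+12


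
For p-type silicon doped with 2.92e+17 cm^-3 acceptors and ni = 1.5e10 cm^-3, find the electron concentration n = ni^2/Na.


Step 1: Majority hole concentration p ≈ Na = 2.92e+17 cm^-3
Step 2: n = ni^2 / Na = (1.5e10)^2 / 2.92e+17
Step 3: n = 7.71e+02 cm^-3

7.71e+02


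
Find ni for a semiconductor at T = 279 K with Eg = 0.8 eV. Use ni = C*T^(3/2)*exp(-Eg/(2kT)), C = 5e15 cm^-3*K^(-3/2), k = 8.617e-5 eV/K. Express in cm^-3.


Step 1: Compute kT = 8.617e-5 * 279 = 0.02404143 eV
Step 2: Exponent = -Eg/(2kT) = -0.8/(2*0.02404143) = -16.63795
Step 3: T^(3/2) = 279^1.5 = 4660.22
Step 4: ni = 5e15 * 4660.22 * exp(-16.63795) = 1.39e+12 cm^-3

1.39e+12


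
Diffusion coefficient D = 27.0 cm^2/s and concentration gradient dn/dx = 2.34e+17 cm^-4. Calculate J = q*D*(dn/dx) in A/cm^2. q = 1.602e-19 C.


Step 1: J = q * D * (dn/dx)
Step 2: J = 1.602e-19 * 27.0 * 2.34e+17
Step 3: J = 1.01e+00 A/cm^2

1.01e+00


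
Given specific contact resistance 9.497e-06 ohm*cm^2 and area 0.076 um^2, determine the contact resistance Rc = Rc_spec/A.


Step 1: Convert area to cm^2: 0.076 um^2 = 7.6000e-10 cm^2
Step 2: Rc = Rc_spec / A = 9.497e-06 / 7.6000e-10
Step 3: Rc = 1.25e+04 ohms

1.25e+04


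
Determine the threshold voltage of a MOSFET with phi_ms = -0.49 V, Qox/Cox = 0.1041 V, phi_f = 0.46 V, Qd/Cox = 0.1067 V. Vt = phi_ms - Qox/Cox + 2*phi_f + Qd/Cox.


Step 1: Vt = phi_ms - Qox/Cox + 2*phi_f + Qd/Cox
Step 2: Vt = -0.49 - 0.1041 + 2*0.46 + 0.1067
Step 3: Vt = -0.49 - 0.1041 + 0.92 + 0.1067
Step 4: Vt = 0.4326 V

0.4326


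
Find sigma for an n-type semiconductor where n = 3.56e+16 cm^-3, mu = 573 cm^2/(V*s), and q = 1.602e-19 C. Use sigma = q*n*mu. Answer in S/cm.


Step 1: sigma = q * n * mu
Step 2: sigma = 1.602e-19 * 3.56e+16 * 573
Step 3: sigma = 3.268e+00 S/cm

3.268e+00


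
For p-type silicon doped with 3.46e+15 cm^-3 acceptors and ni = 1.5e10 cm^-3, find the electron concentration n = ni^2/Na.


Step 1: Majority hole concentration p ≈ Na = 3.46e+15 cm^-3
Step 2: n = ni^2 / Na = (1.5e10)^2 / 3.46e+15
Step 3: n = 6.50e+04 cm^-3

6.50e+04


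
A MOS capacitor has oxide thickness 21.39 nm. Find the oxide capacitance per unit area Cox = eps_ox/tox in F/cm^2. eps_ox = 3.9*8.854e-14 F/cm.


Step 1: eps_ox = 3.9 * 8.854e-14 = 3.45306e-13 F/cm
Step 2: tox in cm = 21.39 nm * 1e-7 = 2.1390e-06 cm
Step 3: Cox = 3.45306e-13 / 2.1390e-06 = 1.61e-07 F/cm^2

1.61e-07


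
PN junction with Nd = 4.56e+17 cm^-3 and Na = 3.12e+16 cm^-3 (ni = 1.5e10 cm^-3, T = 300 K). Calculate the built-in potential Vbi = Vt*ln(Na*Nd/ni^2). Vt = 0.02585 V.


Step 1: Compute Na*Nd/ni^2 = 3.12e+16 * 4.56e+17 / (1.5e10)^2 = 6.3232e+13
Step 2: ln(6.3232e+13) = 31.7778
Step 3: Vbi = 0.02585 * 31.7778 = 0.821 V

0.821


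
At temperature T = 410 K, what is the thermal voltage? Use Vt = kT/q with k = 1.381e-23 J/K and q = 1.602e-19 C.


Step 1: kT = 1.381e-23 * 410 = 5.6621e-21 J
Step 2: Vt = kT/q = 5.6621e-21 / 1.602e-19
Step 3: Vt = 0.03534 V

0.03534


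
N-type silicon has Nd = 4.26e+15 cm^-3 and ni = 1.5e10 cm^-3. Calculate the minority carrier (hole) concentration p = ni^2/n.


Step 1: Since Nd >> ni, n ≈ Nd = 4.26e+15 cm^-3
Step 2: p = ni^2 / n = (1.5e10)^2 / 4.26e+15
Step 3: p = 2.25e20 / 4.26e+15 = 5.28e+04 cm^-3

5.28e+04


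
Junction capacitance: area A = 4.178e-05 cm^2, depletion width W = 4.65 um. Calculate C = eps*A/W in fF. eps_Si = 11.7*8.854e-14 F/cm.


Step 1: eps_Si = 11.7 * 8.854e-14 = 1.035918e-12 F/cm
Step 2: W in cm = 4.65 * 1e-4 = 4.65e-04 cm
Step 3: C = 1.035918e-12 * 4.178e-05 / 4.65e-04 = 9.307668e-14 F
Step 4: C = 93.08 fF

93.08


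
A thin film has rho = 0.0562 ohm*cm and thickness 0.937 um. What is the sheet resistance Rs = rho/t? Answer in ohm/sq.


Step 1: Convert thickness to cm: t = 0.937 um = 9.3700e-05 cm
Step 2: Rs = rho / t = 0.0562 / 9.3700e-05
Step 3: Rs = 599.8 ohm/sq

599.8


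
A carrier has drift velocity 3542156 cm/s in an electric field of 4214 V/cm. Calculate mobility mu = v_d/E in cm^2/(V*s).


Step 1: mu = v_d / E
Step 2: mu = 3542156 / 4214
Step 3: mu = 840.57 cm^2/(V*s)

840.57


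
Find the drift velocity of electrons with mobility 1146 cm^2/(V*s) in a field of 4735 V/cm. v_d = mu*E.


Step 1: v_d = mu * E
Step 2: v_d = 1146 * 4735 = 5426310
Step 3: v_d = 5.43e+06 cm/s

5.43e+06


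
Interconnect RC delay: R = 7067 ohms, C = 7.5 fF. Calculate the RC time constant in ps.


Step 1: tau = R * C
Step 2: tau = 7067 * 7.5 fF = 7067 * 7.5e-15 F
Step 3: tau = 5.30025e-11 s = 53.0025 ps

53.0025


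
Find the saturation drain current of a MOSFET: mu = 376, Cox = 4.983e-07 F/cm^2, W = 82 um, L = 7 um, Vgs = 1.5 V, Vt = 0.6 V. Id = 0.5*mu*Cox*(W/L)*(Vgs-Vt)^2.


Step 1: Overdrive voltage Vov = Vgs - Vt = 1.5 - 0.6 = 0.9 V
Step 2: W/L = 82/7 = 11.7143
Step 3: Id = 0.5 * 376 * 4.983e-07 * 11.7143 * 0.9^2
Step 4: Id = 8.89e-04 A

8.89e-04


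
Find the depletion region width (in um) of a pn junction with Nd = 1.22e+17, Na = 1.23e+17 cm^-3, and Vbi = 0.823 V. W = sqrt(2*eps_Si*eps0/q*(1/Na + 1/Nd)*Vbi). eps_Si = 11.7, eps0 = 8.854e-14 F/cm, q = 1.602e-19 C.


Step 1: 1/Na + 1/Nd = 1/1.23e+17 + 1/1.22e+17 = 1.63268e-17
Step 2: 2*eps*eps0/q = 2*11.7*8.854e-14/1.602e-19 = 1.293281e+07
Step 3: W^2 = 1.293281e+07 * 1.63268e-17 * 0.823 = 1.73778e-10
Step 4: W = sqrt(1.73778e-10) = 1.318e-05 cm = 0.1318 um

0.1318


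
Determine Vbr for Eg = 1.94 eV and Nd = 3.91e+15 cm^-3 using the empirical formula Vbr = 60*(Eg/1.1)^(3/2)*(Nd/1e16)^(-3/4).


Step 1: Eg/1.1 = 1.94/1.1 = 1.763636
Step 2: (Eg/1.1)^1.5 = 1.763636^1.5 = 2.342143
Step 3: (Nd/1e16)^(-0.75) = (0.391)^(-0.75) = 2.022402
Step 4: Vbr = 60 * 2.342143 * 2.022402 = 284.2 V

284.2


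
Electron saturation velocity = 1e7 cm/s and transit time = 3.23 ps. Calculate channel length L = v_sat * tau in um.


Step 1: tau in seconds = 3.23 ps * 1e-12 = 3.2300e-12 s
Step 2: L = v_sat * tau = 1e7 * 3.2300e-12 = 3.2300e-05 cm
Step 3: L in um = 3.2300e-05 * 1e4 = 0.323 um

0.323


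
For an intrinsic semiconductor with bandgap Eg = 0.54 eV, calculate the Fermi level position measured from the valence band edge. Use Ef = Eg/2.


Step 1: For an intrinsic semiconductor, the Fermi level sits at midgap.
Step 2: Ef = Eg / 2 = 0.54 / 2 = 0.27 eV

0.27


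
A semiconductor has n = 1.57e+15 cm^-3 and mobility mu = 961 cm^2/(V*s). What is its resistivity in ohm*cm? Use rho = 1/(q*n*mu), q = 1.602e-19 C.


Step 1: sigma = q * n * mu = 1.602e-19 * 1.57e+15 * 961 = 2.41705e-01 S/cm
Step 2: rho = 1 / sigma = 1 / 2.41705e-01 = 4.137 ohm*cm

4.137


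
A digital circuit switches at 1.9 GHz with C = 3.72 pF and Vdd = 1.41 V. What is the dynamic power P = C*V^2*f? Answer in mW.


Step 1: V^2 = 1.41^2 = 1.9881 V^2
Step 2: P = C*V^2*f = 3.72e-12 F * 1.9881 * 1.9e9 Hz
Step 3: P = 1.40518908e-02 W
Step 4: P = 14.052 mW

14.052


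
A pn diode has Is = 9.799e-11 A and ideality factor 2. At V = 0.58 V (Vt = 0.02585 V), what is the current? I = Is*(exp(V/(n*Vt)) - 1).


Step 1: V/(n*Vt) = 0.58/(2*0.02585) = 11.2186
Step 2: exp(11.2186) = 7.4503e+04
Step 3: I = 9.799e-11 * (7.4503e+04 - 1) = 7.30e-06 A

7.30e-06
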